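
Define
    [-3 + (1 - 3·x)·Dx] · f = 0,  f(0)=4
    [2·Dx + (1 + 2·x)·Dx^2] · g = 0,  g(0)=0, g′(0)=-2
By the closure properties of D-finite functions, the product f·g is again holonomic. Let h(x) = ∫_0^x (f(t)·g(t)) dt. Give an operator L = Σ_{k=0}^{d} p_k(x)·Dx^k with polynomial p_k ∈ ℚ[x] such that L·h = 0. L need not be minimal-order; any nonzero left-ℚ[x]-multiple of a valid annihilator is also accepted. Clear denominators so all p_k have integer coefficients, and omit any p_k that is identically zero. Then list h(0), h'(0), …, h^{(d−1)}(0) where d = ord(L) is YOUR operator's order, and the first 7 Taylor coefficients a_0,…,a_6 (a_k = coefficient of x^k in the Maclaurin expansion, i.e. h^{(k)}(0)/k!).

f: a_k = 4, 12, 36, 108, 324, 972, 2916, …
g: a_k = 0, -2, 2, -8/3, 4, -32/5, 32/3, …
f·g: L₀ = L_f ⊗_s L_g, ord ≤ 1·2.
h=∫h₀ ⇒ L = L₀·Dx.
L = 6·Dx + (4 + 18·x)·Dx^2 + (-1 + x + 6·x^2)·Dx^3  (order 3).
h: a_k = 0, 0, -4, -16/3, -44/3, -32, -1264/15, …
ICs: h(0) = 0, h′(0) = 0, h′′(0) = -8.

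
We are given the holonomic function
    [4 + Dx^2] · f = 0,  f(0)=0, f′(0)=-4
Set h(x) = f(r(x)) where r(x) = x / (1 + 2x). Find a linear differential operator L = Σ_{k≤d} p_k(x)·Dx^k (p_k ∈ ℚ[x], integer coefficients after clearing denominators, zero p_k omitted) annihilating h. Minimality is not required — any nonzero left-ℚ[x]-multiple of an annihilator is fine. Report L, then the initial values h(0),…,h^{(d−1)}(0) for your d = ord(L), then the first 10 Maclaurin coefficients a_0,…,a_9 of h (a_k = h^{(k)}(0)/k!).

f: a_k = 0, -4, 0, 8/3, 0, -8/15, 0, 16/315, 0, -8/2835, …
L₀ from L_f via x↦r, Dx↦r'^{-1}Dx.
L = 4 + (4 + 24·x + 48·x^2 + 32·x^3)·Dx + (1 + 8·x + 24·x^2 + 32·x^3 + 16·x^4)·Dx^2  (order 2).
h: a_k = 0, -4, 8, -40/3, 16, -8/15, -80, 110896/315, -50912/45, 1793432/567, …
ICs: h(0) = 0, h′(0) = -4.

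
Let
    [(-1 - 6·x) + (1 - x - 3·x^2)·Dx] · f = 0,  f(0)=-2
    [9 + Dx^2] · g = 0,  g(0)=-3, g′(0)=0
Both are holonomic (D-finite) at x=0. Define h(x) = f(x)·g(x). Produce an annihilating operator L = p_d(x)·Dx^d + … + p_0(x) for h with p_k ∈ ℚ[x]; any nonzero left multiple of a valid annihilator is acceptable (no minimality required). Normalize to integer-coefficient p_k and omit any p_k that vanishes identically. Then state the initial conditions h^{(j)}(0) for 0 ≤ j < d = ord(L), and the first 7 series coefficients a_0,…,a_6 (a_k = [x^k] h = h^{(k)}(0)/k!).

L = (-3 + 9·x + 27·x^2) + (2 + 12·x)·Dx + (-1 + x + 3·x^2)·Dx^2  (order 2).
h: a_k = 6, 6, -3, 15, 105/4, 285/4, 5757/40, …
ICs: h(0) = 6, h′(0) = 6.

f: a_k = -2, -2, -8, -14, -38, -80, -194, …
g: a_k = -3, 0, 27/2, 0, -81/8, 0, 243/80, …
f·g: L₀ = L_f ⊗_s L_g, ord ≤ 1·2.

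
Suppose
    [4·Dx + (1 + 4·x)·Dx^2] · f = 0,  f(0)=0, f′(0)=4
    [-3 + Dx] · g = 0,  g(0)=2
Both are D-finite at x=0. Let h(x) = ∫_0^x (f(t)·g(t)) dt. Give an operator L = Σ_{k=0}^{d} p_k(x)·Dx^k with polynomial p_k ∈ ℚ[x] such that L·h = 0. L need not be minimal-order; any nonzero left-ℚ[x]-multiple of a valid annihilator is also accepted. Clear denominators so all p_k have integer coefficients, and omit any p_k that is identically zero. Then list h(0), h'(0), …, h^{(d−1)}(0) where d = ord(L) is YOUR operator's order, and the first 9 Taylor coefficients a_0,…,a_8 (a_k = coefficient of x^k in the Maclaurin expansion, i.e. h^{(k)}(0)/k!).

L = (-3 + 36·x)·Dx + (-2 - 24·x)·Dx^2 + (1 + 4·x)·Dx^3  (order 3).
h: a_k = 0, 0, 4, 8/3, 23/3, -36/5, 863/30, -1675/21, 138043/560, …
ICs: h(0) = 0, h′(0) = 0, h′′(0) = 8.

f: a_k = 0, 4, -8, 64/3, -64, 1024/5, -2048/3, 16384/7, -8192, …
g: a_k = 2, 6, 9, 9, 27/4, 81/20, 81/40, 243/280, 729/2240, …
Product ⇒ symmetric product L₀, ord ≤ 2.
Integrate: L := L₀·Dx.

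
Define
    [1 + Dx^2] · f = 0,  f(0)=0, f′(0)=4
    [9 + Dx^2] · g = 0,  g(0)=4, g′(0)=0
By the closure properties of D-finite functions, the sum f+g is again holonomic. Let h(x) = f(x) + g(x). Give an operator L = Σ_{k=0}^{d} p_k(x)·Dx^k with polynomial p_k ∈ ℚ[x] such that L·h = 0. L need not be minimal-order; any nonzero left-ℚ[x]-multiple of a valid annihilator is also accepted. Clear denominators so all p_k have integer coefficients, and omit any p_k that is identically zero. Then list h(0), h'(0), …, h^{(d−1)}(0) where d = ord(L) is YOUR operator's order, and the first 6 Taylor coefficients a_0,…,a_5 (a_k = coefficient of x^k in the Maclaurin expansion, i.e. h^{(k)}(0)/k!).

L = 9 + 10·Dx^2 + Dx^4  (order 4).
h: a_k = 4, 4, -18, -2/3, 27/2, 1/30, …
ICs: h(0) = 4, h′(0) = 4, h′′(0) = -36, h′′′(0) = -4.

f: a_k = 0, 4, 0, -2/3, 0, 1/30, …
g: a_k = 4, 0, -18, 0, 27/2, 0, …
f+g: L₀ = lclm(L_f,L_g), ord ≤ 2+2.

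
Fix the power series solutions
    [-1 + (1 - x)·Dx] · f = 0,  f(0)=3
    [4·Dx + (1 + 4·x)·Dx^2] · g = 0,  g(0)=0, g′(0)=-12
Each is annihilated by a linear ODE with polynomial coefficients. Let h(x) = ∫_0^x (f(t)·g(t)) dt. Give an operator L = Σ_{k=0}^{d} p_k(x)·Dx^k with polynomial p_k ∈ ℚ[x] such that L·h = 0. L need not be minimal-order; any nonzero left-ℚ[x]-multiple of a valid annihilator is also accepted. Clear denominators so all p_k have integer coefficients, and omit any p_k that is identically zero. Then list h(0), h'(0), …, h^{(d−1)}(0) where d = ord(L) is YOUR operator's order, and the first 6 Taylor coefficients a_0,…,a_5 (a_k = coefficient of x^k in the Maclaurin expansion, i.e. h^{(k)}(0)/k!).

L = 4·Dx + (-2 + 12·x)·Dx^2 + (-1 - 3·x + 4·x^2)·Dx^3  (order 3).
h: a_k = 0, 0, -18, 12, -39, 84, …
ICs: h(0) = 0, h′(0) = 0, h′′(0) = -36.

f: a_k = 3, 3, 3, 3, 3, 3, …
g: a_k = 0, -12, 24, -64, 192, -3072/5, …
L₀ := L_f ⊗_s L_g (sym. prod.), ord ≤ 2.
∫: right-multiply L₀ by Dx.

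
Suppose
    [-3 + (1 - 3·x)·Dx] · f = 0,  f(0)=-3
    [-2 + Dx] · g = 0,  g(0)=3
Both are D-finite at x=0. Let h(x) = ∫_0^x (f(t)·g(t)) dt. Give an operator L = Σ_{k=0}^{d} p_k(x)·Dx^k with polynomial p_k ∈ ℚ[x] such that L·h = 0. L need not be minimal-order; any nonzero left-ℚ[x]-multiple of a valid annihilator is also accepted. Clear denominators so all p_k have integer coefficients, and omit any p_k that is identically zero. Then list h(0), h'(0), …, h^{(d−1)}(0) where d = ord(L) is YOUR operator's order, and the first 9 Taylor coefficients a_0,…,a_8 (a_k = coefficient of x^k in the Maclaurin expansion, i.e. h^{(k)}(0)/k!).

L = (5 - 6·x)·Dx + (-1 + 3·x)·Dx^2  (order 2).
h: a_k = 0, -9, -45/2, -51, -471/4, -1419/5, -7099/10, -12779/7, -1341803/280, …
ICs: h(0) = 0, h′(0) = -9.

f: a_k = -3, -9, -27, -81, -243, -729, -2187, -6561, -19683, …
g: a_k = 3, 6, 6, 4, 2, 4/5, 4/15, 8/105, 2/105, …
Sym-product of L_f,L_g gives L₀ (≤ ord 1).
∫: right-multiply L₀ by Dx.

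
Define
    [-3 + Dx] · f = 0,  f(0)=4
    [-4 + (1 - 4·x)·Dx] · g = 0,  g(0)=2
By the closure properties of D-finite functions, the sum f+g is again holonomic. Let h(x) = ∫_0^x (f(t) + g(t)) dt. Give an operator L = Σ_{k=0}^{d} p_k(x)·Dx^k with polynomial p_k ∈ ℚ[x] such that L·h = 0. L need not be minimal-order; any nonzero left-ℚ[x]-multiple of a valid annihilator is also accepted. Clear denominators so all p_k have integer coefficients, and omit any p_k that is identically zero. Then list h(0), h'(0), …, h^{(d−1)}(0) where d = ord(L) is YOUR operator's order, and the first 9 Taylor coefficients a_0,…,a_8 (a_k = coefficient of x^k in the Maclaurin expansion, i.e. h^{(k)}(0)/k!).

L = (60 + 144·x)·Dx + (-23 - 72·x + 144·x^2)·Dx^2 + (1 + 8·x - 48·x^2)·Dx^3  (order 3).
h: a_k = 0, 6, 10, 50/3, 73/2, 1051/10, 20561/60, 163921/140, 4587763/1120, …
ICs: h(0) = 0, h′(0) = 6, h′′(0) = 20.

f: a_k = 4, 12, 18, 18, 27/2, 81/10, 81/20, 243/140, 729/1120, …
g: a_k = 2, 8, 32, 128, 512, 2048, 8192, 32768, 131072, …
Weyl lclm of L_f,L_g ⇒ L₀ (ord ≤ 2).
Integrate: L := L₀·Dx.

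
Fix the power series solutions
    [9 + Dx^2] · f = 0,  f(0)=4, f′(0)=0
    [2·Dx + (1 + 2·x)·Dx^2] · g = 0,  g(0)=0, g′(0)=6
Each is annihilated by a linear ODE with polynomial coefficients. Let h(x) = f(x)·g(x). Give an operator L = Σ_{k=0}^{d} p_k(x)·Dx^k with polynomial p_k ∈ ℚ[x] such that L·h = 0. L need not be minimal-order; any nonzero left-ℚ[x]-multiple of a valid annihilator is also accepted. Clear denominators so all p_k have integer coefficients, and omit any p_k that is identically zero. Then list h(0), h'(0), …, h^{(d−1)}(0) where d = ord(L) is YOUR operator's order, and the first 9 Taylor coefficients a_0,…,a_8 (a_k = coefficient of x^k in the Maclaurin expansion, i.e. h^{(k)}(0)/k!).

f: a_k = 4, 0, -18, 0, 27/2, 0, -81/20, 0, 729/1120, …
g: a_k = 0, 6, -6, 8, -12, 96/5, -32, 384/7, -96, …
Sym-product of L_f,L_g gives L₀ (≤ ord 4).
L = (63 + 1053·x + 3969·x^2 + 5832·x^3 + 2916·x^4) + (63 + 450·x + 972·x^2 + 648·x^3)·Dx + (25 + 270·x + 918·x^2 + 1296·x^3 + 648·x^4)·Dx^2 + (7 + 50·x + 108·x^2 + 72·x^3)·Dx^3 + (2 + 17·x + 53·x^2 + 72·x^3 + 36·x^4)·Dx^4  (order 4).
h: a_k = 0, 24, -24, -76, 60, 69/5, 7, -2973/70, 543/10, …
ICs: h(0) = 0, h′(0) = 24, h′′(0) = -48, h′′′(0) = -456.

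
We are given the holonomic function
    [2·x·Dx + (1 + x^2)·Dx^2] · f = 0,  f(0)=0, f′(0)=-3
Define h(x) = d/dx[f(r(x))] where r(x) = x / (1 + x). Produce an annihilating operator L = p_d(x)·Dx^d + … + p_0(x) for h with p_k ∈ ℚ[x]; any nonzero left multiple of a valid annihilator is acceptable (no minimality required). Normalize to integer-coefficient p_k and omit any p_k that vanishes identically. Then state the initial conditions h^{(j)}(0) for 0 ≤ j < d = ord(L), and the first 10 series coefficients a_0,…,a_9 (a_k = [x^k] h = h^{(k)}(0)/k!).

L = (2 + 4·x) + (1 + 2·x + 2·x^2)·Dx  (order 1).
h: a_k = -3, 6, -6, 0, 12, -24, 24, 0, -48, 96, …
ICs: h(0) = -3.

f: a_k = 0, -3, 0, 1, 0, -3/5, 0, 3/7, 0, -1/3, …
f∘r: x↦r, Dx↦Dx/r' in L_f ⇒ L₀.
h=h₀': d/dx-closure on L₀ ⇒ L.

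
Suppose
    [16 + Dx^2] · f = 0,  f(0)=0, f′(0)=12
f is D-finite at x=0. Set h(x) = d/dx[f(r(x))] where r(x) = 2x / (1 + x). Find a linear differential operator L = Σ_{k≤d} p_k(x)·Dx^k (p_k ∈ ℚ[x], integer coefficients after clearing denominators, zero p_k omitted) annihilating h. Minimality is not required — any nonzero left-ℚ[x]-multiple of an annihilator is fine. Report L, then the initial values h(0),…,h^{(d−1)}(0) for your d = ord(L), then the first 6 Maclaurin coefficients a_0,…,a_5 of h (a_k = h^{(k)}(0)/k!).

f: a_k = 0, 12, 0, -32, 0, 128/5, …
h₀=f(r): pull back L_f along r ⇒ L₀.
h₀' ⇒ L via d/dx closure of L₀.
L = (70 + 12·x + 6·x^2) + (6 + 18·x + 18·x^2 + 6·x^3)·Dx + (1 + 4·x + 6·x^2 + 4·x^3 + x^4)·Dx^2  (order 2).
h: a_k = 24, -48, -696, 2976, -3464, -9360, …
ICs: h(0) = 24, h′(0) = -48.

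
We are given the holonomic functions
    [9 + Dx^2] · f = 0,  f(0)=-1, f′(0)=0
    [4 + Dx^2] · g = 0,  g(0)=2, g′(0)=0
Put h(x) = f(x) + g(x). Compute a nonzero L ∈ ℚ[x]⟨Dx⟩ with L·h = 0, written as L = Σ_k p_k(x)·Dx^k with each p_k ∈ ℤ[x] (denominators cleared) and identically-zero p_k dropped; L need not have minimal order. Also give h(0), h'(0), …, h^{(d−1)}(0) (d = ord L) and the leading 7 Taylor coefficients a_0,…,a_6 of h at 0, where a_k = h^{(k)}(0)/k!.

L = 36 + 13·Dx^2 + Dx^4  (order 4).
h: a_k = 1, 0, 1/2, 0, -49/24, 0, 601/720, …
ICs: h(0) = 1, h′(0) = 0, h′′(0) = 1, h′′′(0) = 0.

f: a_k = -1, 0, 9/2, 0, -27/8, 0, 81/80, …
g: a_k = 2, 0, -4, 0, 4/3, 0, -8/45, …
f+g: L₀ = lclm(L_f,L_g), ord ≤ 2+2.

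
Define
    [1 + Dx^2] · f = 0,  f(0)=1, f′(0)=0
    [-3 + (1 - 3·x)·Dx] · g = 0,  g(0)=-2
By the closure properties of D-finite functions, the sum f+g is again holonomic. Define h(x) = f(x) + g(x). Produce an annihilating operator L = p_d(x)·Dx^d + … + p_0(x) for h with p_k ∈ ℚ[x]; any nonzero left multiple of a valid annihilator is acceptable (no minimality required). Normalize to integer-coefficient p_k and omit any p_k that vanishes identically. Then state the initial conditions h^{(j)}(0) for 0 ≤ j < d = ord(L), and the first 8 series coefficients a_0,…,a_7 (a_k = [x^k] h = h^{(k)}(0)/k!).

f: a_k = 1, 0, -1/2, 0, 1/24, 0, -1/720, 0, …
g: a_k = -2, -6, -18, -54, -162, -486, -1458, -4374, …
Weyl lclm of L_f,L_g ⇒ L₀ (ord ≤ 3).
L = (-165 + 18·x - 27·x^2) + (19 - 63·x + 27·x^2 - 27·x^3)·Dx + (-165 + 18·x - 27·x^2)·Dx^2 + (19 - 63·x + 27·x^2 - 27·x^3)·Dx^3  (order 3).
h: a_k = -1, -6, -37/2, -54, -3887/24, -486, -1049761/720, -4374, …
ICs: h(0) = -1, h′(0) = -6, h′′(0) = -37.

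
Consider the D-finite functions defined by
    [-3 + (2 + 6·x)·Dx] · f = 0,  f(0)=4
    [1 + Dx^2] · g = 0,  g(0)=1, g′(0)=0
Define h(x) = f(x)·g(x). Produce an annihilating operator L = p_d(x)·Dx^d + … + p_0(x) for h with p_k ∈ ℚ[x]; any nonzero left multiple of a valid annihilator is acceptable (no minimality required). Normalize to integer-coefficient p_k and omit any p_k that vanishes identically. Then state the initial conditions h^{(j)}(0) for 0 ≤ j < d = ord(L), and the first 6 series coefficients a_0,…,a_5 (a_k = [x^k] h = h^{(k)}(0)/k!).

f: a_k = 4, 6, -9/2, 27/4, -405/32, 1701/64, …
g: a_k = 1, 0, -1/2, 0, 1/24, 0, …
Product ⇒ symmetric product L₀, ord ≤ 2.
L = (31 + 24·x + 36·x^2) + (-12 - 36·x)·Dx + (4 + 24·x + 36·x^2)·Dx^2  (order 2).
h: a_k = 4, 6, -13/2, 15/4, -983/96, 1501/64, …
ICs: h(0) = 4, h′(0) = 6.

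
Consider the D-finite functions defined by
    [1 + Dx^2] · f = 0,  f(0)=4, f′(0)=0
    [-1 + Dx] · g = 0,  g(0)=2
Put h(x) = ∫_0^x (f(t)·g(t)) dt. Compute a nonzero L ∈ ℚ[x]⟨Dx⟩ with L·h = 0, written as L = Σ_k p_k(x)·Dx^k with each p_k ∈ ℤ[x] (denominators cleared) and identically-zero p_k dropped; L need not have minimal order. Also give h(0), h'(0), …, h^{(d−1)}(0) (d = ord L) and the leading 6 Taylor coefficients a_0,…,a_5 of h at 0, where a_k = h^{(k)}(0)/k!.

L = 2·Dx - 2·Dx^2 + Dx^3  (order 3).
h: a_k = 0, 8, 4, 0, -2/3, -4/15, …
ICs: h(0) = 0, h′(0) = 8, h′′(0) = 8.

f: a_k = 4, 0, -2, 0, 1/6, 0, …
g: a_k = 2, 2, 1, 1/3, 1/12, 1/60, …
Product ⇒ symmetric product L₀, ord ≤ 2.
h=∫₀ˣh₀: take L = L₀·Dx.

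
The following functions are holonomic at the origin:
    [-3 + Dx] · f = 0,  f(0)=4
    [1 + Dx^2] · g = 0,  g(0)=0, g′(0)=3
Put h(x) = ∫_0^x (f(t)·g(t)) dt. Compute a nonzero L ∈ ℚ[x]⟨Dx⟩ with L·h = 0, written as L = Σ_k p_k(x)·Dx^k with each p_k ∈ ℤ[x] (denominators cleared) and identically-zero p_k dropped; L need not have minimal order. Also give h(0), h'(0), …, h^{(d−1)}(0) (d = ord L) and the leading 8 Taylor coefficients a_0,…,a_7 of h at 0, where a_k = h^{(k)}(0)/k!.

f: a_k = 4, 12, 18, 18, 27/2, 81/10, 81/20, 243/140, …
g: a_k = 0, 3, 0, -1/2, 0, 1/40, 0, -1/1680, …
L₀ := L_f ⊗_s L_g (sym. prod.), ord ≤ 2.
Integrate: L := L₀·Dx.
L = 10·Dx - 6·Dx^2 + Dx^3  (order 3).
h: a_k = 0, 0, 6, 12, 13, 48/5, 79/15, 78/35, …
ICs: h(0) = 0, h′(0) = 0, h′′(0) = 12.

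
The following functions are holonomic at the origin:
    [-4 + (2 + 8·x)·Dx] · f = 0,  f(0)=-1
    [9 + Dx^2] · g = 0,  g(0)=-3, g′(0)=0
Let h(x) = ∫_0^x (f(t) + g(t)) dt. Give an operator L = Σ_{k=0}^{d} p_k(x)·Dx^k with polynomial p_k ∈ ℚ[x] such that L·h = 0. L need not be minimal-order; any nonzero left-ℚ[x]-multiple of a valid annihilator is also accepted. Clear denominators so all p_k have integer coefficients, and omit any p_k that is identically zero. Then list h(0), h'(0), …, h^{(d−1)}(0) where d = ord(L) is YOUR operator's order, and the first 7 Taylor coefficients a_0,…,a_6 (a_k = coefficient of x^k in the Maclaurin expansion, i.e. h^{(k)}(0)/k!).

f: a_k = -1, -2, 2, -4, 10, -28, 84, …
g: a_k = -3, 0, 27/2, 0, -81/8, 0, 243/80, …
L₀ := lclm(L_f,L_g); ord L₀ ≤ 1+2.
h=∫h₀ ⇒ L = L₀·Dx.
L = (-378 - 1296·x - 2592·x^2)·Dx + (45 + 828·x + 3888·x^2 + 5184·x^3)·Dx^2 + (-42 - 144·x - 288·x^2)·Dx^3 + (5 + 92·x + 432·x^2 + 576·x^3)·Dx^4  (order 4).
h: a_k = 0, -4, -1, 31/6, -1, -1/40, -14/3, …
ICs: h(0) = 0, h′(0) = -4, h′′(0) = -2, h′′′(0) = 31.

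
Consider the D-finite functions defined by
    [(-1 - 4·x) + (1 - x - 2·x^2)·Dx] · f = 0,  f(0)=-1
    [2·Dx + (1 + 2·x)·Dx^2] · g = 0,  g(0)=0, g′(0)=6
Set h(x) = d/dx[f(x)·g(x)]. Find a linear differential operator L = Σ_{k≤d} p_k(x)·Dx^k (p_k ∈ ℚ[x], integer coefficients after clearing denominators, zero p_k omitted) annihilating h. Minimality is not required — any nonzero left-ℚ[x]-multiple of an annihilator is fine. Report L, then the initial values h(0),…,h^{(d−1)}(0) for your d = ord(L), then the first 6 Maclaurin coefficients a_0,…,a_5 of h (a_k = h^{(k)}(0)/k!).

f: a_k = -1, -1, -3, -5, -11, -21, …
g: a_k = 0, 6, -6, 8, -12, 96/5, …
f·g: L₀ = L_f ⊗_s L_g, ord ≤ 1·2.
h=h₀': d/dx-closure on L₀ ⇒ L.
L = (60 + 216·x + 288·x^2) + (5 + 66·x + 240·x^2 + 224·x^3)·Dx + (-3 - 11·x + 4·x^2 + 44·x^3 + 32·x^4)·Dx^2  (order 2).
h: a_k = -6, 0, -60, -32, -336, -1536/5, …
ICs: h(0) = -6, h′(0) = 0.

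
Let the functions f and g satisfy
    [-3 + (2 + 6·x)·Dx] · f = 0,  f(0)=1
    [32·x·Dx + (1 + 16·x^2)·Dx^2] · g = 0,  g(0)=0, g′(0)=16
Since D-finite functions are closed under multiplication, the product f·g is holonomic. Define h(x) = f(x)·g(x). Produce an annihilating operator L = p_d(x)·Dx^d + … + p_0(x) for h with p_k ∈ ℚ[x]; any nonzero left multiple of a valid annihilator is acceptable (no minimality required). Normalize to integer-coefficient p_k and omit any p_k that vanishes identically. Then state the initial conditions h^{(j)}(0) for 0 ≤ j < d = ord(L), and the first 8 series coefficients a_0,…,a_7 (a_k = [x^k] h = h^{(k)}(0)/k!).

L = (27 - 192·x - 144·x^2) + (-12 + 92·x + 576·x^2 + 576·x^3)·Dx + (4 + 24·x + 100·x^2 + 384·x^3 + 576·x^4)·Dx^2  (order 2).
h: a_k = 0, 16, 24, -310/3, -101, 34583/40, 95289/80, -22966919/2240, …
ICs: h(0) = 0, h′(0) = 16.

f: a_k = 1, 3/2, -9/8, 27/16, -405/128, 1701/256, -15309/1024, 72171/2048, …
g: a_k = 0, 16, 0, -256/3, 0, 4096/5, 0, -65536/7, …
Product ⇒ symmetric product L₀, ord ≤ 2.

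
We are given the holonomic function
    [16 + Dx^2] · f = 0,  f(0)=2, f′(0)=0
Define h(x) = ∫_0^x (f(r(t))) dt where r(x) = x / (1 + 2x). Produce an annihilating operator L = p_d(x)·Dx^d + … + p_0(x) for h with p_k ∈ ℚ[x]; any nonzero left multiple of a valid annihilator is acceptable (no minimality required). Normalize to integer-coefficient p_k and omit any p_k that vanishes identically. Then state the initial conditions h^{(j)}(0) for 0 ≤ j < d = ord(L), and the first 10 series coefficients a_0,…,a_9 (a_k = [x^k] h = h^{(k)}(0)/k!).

f: a_k = 2, 0, -16, 0, 64/3, 0, -512/45, 0, 1024/315, 0, …
L₀ from L_f via x↦r, Dx↦r'^{-1}Dx.
∫: right-multiply L₀ by Dx.
L = 16·Dx + (4 + 24·x + 48·x^2 + 32·x^3)·Dx^2 + (1 + 8·x + 24·x^2 + 32·x^3 + 16·x^4)·Dx^3  (order 3).
h: a_k = 0, 2, 0, -16/3, 16, -512/15, 512/9, -2816/45, -128/5, 1205248/2835, …
ICs: h(0) = 0, h′(0) = 2, h′′(0) = 0.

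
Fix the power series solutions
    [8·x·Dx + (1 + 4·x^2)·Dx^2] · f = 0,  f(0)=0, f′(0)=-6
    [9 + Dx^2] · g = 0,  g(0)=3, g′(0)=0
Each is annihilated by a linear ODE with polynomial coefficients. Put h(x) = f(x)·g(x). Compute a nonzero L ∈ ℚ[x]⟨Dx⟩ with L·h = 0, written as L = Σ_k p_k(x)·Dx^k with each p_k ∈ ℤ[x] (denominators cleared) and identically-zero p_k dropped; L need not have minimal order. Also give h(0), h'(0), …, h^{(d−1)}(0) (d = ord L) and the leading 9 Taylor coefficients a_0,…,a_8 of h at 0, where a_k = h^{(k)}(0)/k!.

L = (2925 + 31536·x^2 + 95904·x^4 + 186624·x^6 + 186624·x^8) + (2448·x + 20160·x^3 + 62208·x^5 + 82944·x^7)·Dx + (442 + 5088·x^2 + 19008·x^4 + 41472·x^6 + 41472·x^8)·Dx^2 + (272·x + 2240·x^3 + 6912·x^5 + 9216·x^7)·Dx^3 + (13 + 176·x^2 + 928·x^4 + 2304·x^6 + 2304·x^8)·Dx^4  (order 4).
h: a_k = 0, -18, 0, 105, 0, -4527/20, 0, 146439/280, 0, …
ICs: h(0) = 0, h′(0) = -18, h′′(0) = 0, h′′′(0) = 630.

f: a_k = 0, -6, 0, 8, 0, -96/5, 0, 384/7, 0, …
g: a_k = 3, 0, -27/2, 0, 81/8, 0, -243/80, 0, 2187/4480, …
Sym-product of L_f,L_g gives L₀ (≤ ord 4).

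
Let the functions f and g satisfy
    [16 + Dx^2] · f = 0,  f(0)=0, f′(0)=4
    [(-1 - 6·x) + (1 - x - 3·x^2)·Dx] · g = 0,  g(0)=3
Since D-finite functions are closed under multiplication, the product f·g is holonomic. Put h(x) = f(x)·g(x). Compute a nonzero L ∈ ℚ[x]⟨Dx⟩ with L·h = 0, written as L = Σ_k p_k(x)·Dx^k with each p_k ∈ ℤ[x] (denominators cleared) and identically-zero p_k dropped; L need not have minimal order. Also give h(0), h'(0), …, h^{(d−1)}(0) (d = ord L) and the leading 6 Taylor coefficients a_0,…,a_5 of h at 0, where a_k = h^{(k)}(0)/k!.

L = (-10 + 16·x + 48·x^2) + (2 + 12·x)·Dx + (-1 + x + 3·x^2)·Dx^2  (order 2).
h: a_k = 0, 12, 12, 16, 52, 628/5, …
ICs: h(0) = 0, h′(0) = 12.

f: a_k = 0, 4, 0, -32/3, 0, 128/15, …
g: a_k = 3, 3, 12, 21, 57, 120, …
Sym-product of L_f,L_g gives L₀ (≤ ord 2).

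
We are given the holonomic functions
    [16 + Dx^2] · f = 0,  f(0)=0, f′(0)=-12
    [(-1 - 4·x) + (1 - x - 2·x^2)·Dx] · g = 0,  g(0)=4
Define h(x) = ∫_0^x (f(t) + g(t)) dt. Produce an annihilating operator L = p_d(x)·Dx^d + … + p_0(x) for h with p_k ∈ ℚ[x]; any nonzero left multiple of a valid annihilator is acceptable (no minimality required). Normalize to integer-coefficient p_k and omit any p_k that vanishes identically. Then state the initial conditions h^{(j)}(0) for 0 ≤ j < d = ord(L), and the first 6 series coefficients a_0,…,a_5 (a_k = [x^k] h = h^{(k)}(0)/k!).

L = (-368 - 1408·x + 256·x^2 - 512·x^3 - 2560·x^4 - 2048·x^5)·Dx + (176 - 336·x - 384·x^2 + 1024·x^3 + 384·x^4 - 1536·x^5 - 1024·x^6)·Dx^2 + (-23 - 88·x + 16·x^2 - 32·x^3 - 160·x^4 - 128·x^5)·Dx^3 + (11 - 21·x - 24·x^2 + 64·x^3 + 24·x^4 - 96·x^5 - 64·x^6)·Dx^4  (order 4).
h: a_k = 0, 4, -4, 4, 13, 44/5, …
ICs: h(0) = 0, h′(0) = 4, h′′(0) = -8, h′′′(0) = 24.

f: a_k = 0, -12, 0, 32, 0, -128/5, …
g: a_k = 4, 4, 12, 20, 44, 84, …
h₀=f+g: left-lcm gives L₀, ord ≤ 3.
Integrate: L := L₀·Dx.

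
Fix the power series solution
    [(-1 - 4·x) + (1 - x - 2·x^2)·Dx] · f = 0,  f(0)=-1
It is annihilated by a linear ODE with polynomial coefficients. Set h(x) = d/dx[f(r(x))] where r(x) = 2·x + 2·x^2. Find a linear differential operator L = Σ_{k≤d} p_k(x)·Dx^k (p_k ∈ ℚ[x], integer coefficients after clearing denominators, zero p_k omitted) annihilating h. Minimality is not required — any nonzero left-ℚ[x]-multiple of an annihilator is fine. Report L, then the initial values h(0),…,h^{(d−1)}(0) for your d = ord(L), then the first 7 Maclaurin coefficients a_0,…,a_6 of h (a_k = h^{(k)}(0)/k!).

L = (14 + 108·x + 444·x^2 + 1312·x^3 + 2256·x^4 + 1920·x^5 + 640·x^6) + (-1 - 8·x + 6·x^2 + 148·x^3 + 440·x^4 + 624·x^5 + 448·x^6 + 128·x^7)·Dx  (order 1).
h: a_k = -2, -28, -192, -1232, -7480, -43248, -243712, …
ICs: h(0) = -2.

f: a_k = -1, -1, -3, -5, -11, -21, -43, …
h₀=f(r): pull back L_f along r ⇒ L₀.
h₀' ⇒ L via d/dx closure of L₀.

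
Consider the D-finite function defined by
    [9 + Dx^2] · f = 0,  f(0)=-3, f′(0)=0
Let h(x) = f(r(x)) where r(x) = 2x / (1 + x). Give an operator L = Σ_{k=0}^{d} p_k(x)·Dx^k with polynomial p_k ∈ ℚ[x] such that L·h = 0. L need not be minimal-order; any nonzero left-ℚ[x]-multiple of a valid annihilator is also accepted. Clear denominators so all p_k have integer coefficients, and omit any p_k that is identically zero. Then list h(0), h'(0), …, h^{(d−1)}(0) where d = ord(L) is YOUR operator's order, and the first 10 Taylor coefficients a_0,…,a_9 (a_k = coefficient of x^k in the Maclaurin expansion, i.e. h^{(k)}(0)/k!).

L = 36 + (2 + 6·x + 6·x^2 + 2·x^3)·Dx + (1 + 4·x + 6·x^2 + 4·x^3 + x^4)·Dx^2  (order 2).
h: a_k = -3, 0, 54, -108, 0, 432, -5778/5, 8748/5, -9342/7, -43632/35, …
ICs: h(0) = -3, h′(0) = 0.

f: a_k = -3, 0, 27/2, 0, -81/8, 0, 243/80, 0, -2187/4480, 0, …
f∘r: x↦r, Dx↦Dx/r' in L_f ⇒ L₀.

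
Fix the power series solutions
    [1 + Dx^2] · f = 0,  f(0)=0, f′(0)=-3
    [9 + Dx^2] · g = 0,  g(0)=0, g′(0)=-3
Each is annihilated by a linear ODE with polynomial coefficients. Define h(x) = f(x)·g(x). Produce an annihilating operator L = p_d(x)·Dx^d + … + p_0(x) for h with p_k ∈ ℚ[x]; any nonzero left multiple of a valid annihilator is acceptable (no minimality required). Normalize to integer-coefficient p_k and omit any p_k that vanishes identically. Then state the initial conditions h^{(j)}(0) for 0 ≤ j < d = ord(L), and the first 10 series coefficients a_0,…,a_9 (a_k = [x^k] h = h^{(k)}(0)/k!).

L = 64 + 20·Dx^2 + Dx^4  (order 4).
h: a_k = 0, 0, 9, 0, -15, 0, 42/5, 0, -17/7, 0, …
ICs: h(0) = 0, h′(0) = 0, h′′(0) = 18, h′′′(0) = 0.

f: a_k = 0, -3, 0, 1/2, 0, -1/40, 0, 1/1680, 0, -1/120960, …
g: a_k = 0, -3, 0, 9/2, 0, -81/40, 0, 243/560, 0, -243/4480, …
f·g: L₀ = L_f ⊗_s L_g, ord ≤ 2·2.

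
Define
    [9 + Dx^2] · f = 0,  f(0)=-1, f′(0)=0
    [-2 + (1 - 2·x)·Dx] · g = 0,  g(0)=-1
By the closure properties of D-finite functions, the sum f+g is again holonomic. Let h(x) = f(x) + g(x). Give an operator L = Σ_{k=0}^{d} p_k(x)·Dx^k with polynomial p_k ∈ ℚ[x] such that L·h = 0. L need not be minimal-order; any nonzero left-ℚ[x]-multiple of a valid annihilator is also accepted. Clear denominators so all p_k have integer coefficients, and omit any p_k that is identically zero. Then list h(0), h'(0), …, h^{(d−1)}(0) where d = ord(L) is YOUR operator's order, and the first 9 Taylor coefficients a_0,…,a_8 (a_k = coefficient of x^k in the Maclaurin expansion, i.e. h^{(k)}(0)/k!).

L = (-594 + 648·x - 648·x^2) + (153 - 630·x + 972·x^2 - 648·x^3)·Dx + (-66 + 72·x - 72·x^2)·Dx^2 + (17 - 70·x + 108·x^2 - 72·x^3)·Dx^3  (order 3).
h: a_k = -2, -2, 1/2, -8, -155/8, -32, -5039/80, -128, -1147609/4480, …
ICs: h(0) = -2, h′(0) = -2, h′′(0) = 1.

f: a_k = -1, 0, 9/2, 0, -27/8, 0, 81/80, 0, -729/4480, …
g: a_k = -1, -2, -4, -8, -16, -32, -64, -128, -256, …
Sum ⇒ L₀ = lclm(L_f,L_g) in ℚ(x)⟨Dx⟩.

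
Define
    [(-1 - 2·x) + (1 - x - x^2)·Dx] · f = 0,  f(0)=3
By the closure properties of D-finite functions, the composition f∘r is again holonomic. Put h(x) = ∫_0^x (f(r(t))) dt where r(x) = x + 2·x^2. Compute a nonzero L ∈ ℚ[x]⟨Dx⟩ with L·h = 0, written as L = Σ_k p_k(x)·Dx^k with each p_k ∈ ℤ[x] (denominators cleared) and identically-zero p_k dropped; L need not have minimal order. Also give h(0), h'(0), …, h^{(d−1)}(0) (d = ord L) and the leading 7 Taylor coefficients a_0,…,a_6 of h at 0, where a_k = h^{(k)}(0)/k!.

L = (1 + 6·x + 12·x^2 + 16·x^3)·Dx + (-1 + x + 3·x^2 + 4·x^3 + 4·x^4)·Dx^2  (order 2).
h: a_k = 0, 3, 3/2, 4, 33/4, 93/5, 42, …
ICs: h(0) = 0, h′(0) = 3.

f: a_k = 3, 3, 6, 9, 15, 24, 39, …
f∘r: x↦r, Dx↦Dx/r' in L_f ⇒ L₀.
Integrate: L := L₀·Dx.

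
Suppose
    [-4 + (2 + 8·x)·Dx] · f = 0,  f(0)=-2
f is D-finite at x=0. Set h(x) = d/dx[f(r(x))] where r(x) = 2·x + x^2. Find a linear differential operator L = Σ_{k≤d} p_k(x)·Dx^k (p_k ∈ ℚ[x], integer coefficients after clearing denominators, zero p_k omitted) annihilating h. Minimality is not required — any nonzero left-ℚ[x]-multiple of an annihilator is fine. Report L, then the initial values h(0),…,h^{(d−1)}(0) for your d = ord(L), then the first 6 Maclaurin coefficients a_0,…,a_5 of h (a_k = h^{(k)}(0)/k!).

L = -3 + (-1 - 9·x - 12·x^2 - 4·x^3)·Dx  (order 1).
h: a_k = -8, 24, -144, 912, -6000, 40464, …
ICs: h(0) = -8.

f: a_k = -2, -4, 4, -8, 20, -56, …
Change of var in L_f (x↦r) gives L₀.
h=h₀': d/dx-closure on L₀ ⇒ L.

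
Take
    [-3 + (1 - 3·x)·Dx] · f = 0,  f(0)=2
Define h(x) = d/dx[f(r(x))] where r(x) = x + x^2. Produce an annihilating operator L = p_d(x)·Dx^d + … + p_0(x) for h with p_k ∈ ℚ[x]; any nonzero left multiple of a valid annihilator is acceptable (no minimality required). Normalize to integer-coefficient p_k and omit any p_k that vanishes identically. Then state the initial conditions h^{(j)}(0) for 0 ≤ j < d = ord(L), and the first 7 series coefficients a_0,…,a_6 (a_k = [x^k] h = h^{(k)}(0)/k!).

f: a_k = 2, 6, 18, 54, 162, 486, 1458, …
f∘r: x↦r, Dx↦Dx/r' in L_f ⇒ L₀.
h₀' ⇒ L via d/dx closure of L₀.
L = (8 + 18·x + 18·x^2) + (-1 + x + 9·x^2 + 6·x^3)·Dx  (order 1).
h: a_k = 6, 48, 270, 1368, 6480, 29484, 130410, …
ICs: h(0) = 6.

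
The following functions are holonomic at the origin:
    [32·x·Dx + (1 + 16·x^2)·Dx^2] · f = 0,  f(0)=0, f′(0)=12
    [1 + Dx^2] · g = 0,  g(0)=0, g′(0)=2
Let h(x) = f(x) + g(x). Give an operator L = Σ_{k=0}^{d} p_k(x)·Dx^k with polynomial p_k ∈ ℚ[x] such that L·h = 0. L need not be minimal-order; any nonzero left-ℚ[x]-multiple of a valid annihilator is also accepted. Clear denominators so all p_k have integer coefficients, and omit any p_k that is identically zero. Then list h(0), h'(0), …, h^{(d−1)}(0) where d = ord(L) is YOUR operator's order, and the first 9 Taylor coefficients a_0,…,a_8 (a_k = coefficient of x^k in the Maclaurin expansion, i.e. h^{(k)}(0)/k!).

f: a_k = 0, 12, 0, -64, 0, 3072/5, 0, -49152/7, 0, …
g: a_k = 0, 2, 0, -1/3, 0, 1/60, 0, -1/2520, 0, …
h₀=f+g: left-lcm gives L₀, ord ≤ 4.
L = (-6112·x + 99328·x^3 + 8192·x^5)·Dx + (-31 + 1072·x^2 + 25344·x^4 + 4096·x^6)·Dx^2 + (-6112·x + 99328·x^3 + 8192·x^5)·Dx^3 + (-31 + 1072·x^2 + 25344·x^4 + 4096·x^6)·Dx^4  (order 4).
h: a_k = 0, 14, 0, -193/3, 0, 7373/12, 0, -17694721/2520, 0, …
ICs: h(0) = 0, h′(0) = 14, h′′(0) = 0, h′′′(0) = -386.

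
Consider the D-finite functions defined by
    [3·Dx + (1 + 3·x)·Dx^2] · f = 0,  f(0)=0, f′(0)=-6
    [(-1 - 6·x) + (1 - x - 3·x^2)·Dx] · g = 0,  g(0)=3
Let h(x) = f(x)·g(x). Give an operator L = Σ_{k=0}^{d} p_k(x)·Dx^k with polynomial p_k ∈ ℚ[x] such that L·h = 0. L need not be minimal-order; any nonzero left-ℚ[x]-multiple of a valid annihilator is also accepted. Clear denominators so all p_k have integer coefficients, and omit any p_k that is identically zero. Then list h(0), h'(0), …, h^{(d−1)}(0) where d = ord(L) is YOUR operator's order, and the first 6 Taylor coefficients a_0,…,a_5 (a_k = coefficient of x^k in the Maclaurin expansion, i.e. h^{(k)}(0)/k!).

L = (9 + 36·x) + (-1 + 21·x + 45·x^2)·Dx + (-1 - 2·x + 6·x^2 + 9·x^3)·Dx^2  (order 2).
h: a_k = 0, -18, 9, -99, 99/2, -5391/10, …
ICs: h(0) = 0, h′(0) = -18.

f: a_k = 0, -6, 9, -18, 81/2, -486/5, …
g: a_k = 3, 3, 12, 21, 57, 120, …
h₀=f·g: eliminate ⇒ L₀, order ≤ 2·1.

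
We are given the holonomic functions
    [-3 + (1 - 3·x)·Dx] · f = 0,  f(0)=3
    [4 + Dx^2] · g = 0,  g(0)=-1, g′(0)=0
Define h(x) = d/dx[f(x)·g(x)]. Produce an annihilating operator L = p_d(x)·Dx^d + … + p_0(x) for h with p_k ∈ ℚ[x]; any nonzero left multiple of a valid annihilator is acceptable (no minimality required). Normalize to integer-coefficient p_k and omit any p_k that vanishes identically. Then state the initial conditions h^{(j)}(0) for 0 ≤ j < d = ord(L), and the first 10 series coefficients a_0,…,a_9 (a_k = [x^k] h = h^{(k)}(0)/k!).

L = (-14 - 24·x + 36·x^2) + (-6 + 18·x)·Dx + (1 - 6·x + 9·x^2)·Dx^2  (order 2).
h: a_k = -9, -42, -189, -764, -2865, -51562/5, -180467/5, -2598728/21, -2923569/7, -1315606042/945, …
ICs: h(0) = -9, h′(0) = -42.

f: a_k = 3, 9, 27, 81, 243, 729, 2187, 6561, 19683, 59049, …
g: a_k = -1, 0, 2, 0, -2/3, 0, 4/45, 0, -2/315, 0, …
h₀=f·g: eliminate ⇒ L₀, order ≤ 1·2.
Derive L from L₀ (diff closure).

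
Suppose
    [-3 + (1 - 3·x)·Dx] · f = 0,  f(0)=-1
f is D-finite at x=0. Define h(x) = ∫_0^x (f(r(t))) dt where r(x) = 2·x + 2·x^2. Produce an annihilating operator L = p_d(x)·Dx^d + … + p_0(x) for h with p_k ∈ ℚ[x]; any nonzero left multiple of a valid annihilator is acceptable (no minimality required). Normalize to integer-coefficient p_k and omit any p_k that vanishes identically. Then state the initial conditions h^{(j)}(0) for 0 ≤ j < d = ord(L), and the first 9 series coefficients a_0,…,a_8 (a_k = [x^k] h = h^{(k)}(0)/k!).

f: a_k = -1, -3, -9, -27, -81, -243, -729, -2187, -6561, …
f∘r: x↦r, Dx↦Dx/r' in L_f ⇒ L₀.
Integrate: L := L₀·Dx.
L = (6 + 12·x)·Dx + (-1 + 6·x + 6·x^2)·Dx^2  (order 2).
h: a_k = 0, -1, -3, -14, -72, -396, -2268, -93528/7, -80352, …
ICs: h(0) = 0, h′(0) = -1.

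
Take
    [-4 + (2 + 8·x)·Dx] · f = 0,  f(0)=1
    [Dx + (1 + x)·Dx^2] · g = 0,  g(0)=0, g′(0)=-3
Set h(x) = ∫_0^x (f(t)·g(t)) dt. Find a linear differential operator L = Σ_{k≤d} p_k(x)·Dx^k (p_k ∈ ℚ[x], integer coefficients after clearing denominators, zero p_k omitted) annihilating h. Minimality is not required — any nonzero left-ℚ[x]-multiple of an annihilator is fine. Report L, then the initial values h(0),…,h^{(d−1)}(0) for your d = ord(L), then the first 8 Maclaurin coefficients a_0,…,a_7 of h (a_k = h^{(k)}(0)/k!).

f: a_k = 1, 2, -2, 4, -10, 28, -84, 264, …
g: a_k = 0, -3, 3/2, -1, 3/4, -3/5, 1/2, -3/7, …
Product ⇒ symmetric product L₀, ord ≤ 2.
h=∫h₀ ⇒ L = L₀·Dx.
L = (10 + 4·x)·Dx + (-3 - 12·x)·Dx^2 + (1 + 9·x + 24·x^2 + 16·x^3)·Dx^3  (order 3).
h: a_k = 0, 0, -3/2, -3/2, 2, -13/4, 389/60, -526/35, …
ICs: h(0) = 0, h′(0) = 0, h′′(0) = -3.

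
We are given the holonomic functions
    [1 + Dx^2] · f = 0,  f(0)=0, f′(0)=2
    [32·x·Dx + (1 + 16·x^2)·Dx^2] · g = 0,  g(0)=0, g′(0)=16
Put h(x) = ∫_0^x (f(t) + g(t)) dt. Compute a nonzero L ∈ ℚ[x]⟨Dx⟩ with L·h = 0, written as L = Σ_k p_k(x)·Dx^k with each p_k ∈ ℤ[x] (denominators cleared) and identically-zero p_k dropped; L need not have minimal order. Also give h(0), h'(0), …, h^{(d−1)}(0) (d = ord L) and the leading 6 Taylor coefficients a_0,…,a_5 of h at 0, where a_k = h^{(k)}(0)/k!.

L = (-6112·x + 99328·x^3 + 8192·x^5)·Dx^2 + (-31 + 1072·x^2 + 25344·x^4 + 4096·x^6)·Dx^3 + (-6112·x + 99328·x^3 + 8192·x^5)·Dx^4 + (-31 + 1072·x^2 + 25344·x^4 + 4096·x^6)·Dx^5  (order 5).
h: a_k = 0, 0, 9, 0, -257/12, 0, …
ICs: h(0) = 0, h′(0) = 0, h′′(0) = 18, h′′′(0) = 0, h′′′′(0) = -514.

f: a_k = 0, 2, 0, -1/3, 0, 1/60, …
g: a_k = 0, 16, 0, -256/3, 0, 4096/5, …
f+g: L₀ = lclm(L_f,L_g), ord ≤ 2+2.
Integrate: L := L₀·Dx.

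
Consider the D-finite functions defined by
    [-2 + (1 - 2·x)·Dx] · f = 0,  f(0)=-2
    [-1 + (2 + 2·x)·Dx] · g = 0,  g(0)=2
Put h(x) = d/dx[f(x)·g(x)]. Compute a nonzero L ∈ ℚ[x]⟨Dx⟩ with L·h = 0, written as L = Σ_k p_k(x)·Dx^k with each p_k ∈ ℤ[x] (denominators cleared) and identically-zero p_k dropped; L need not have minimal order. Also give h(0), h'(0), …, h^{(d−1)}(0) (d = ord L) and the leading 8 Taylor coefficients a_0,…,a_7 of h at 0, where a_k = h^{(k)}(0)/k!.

L = (39 + 60·x + 12·x^2) + (-10 + 6·x + 24·x^2 + 8·x^3)·Dx  (order 1).
h: a_k = -10, -39, -471/4, -2507/8, -50175/64, -240777/128, -2247483/512, -10273779/1024, …
ICs: h(0) = -10.

f: a_k = -2, -4, -8, -16, -32, -64, -128, -256, …
g: a_k = 2, 1, -1/4, 1/8, -5/64, 7/128, -21/512, 33/1024, …
f·g: L₀ = L_f ⊗_s L_g, ord ≤ 1·1.
Differentiate: ansatz ord ≤ ord L₀ ⇒ L.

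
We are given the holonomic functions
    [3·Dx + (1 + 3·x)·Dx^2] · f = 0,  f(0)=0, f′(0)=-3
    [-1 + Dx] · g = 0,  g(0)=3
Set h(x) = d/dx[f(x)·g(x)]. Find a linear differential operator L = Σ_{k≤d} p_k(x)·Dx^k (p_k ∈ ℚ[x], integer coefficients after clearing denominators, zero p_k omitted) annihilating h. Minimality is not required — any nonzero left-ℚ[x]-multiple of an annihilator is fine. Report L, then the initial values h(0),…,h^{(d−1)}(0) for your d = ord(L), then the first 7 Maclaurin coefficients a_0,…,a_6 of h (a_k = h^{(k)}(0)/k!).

L = (13 - 12·x + 9·x^2) + (-11 + 15·x - 18·x^2)·Dx + (-2 - 3·x + 9·x^2)·Dx^2  (order 2).
h: a_k = -9, 9, -54, 156, -3867/8, 11763/8, -44561/10, …
ICs: h(0) = -9, h′(0) = 9.

f: a_k = 0, -3, 9/2, -9, 81/4, -243/5, 243/2, …
g: a_k = 3, 3, 3/2, 1/2, 1/8, 1/40, 1/240, …
f·g: L₀ = L_f ⊗_s L_g, ord ≤ 2·1.
h₀' ⇒ L via d/dx closure of L₀.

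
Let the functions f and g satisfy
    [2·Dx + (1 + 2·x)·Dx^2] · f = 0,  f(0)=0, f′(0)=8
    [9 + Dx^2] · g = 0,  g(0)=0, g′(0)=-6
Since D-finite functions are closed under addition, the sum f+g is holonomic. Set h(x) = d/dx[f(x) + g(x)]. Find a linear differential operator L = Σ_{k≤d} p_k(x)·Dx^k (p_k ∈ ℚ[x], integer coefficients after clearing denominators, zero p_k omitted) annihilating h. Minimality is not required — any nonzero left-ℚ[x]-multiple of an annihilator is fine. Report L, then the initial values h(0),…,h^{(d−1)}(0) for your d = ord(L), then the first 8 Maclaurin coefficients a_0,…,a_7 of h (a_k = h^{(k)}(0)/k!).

f: a_k = 0, 8, -8, 32/3, -16, 128/5, -128/3, 512/7, …
g: a_k = 0, -6, 0, 9, 0, -81/20, 0, 243/280, …
Weyl lclm of L_f,L_g ⇒ L₀ (ord ≤ 4).
h=h₀': d/dx-closure on L₀ ⇒ L.
L = (594 + 648·x + 648·x^2) + (153 + 630·x + 972·x^2 + 648·x^3)·Dx + (66 + 72·x + 72·x^2)·Dx^2 + (17 + 70·x + 108·x^2 + 72·x^3)·Dx^3  (order 3).
h: a_k = 2, -16, 59, -64, 431/4, -256, 20723/40, -1024, …
ICs: h(0) = 2, h′(0) = -16, h′′(0) = 118.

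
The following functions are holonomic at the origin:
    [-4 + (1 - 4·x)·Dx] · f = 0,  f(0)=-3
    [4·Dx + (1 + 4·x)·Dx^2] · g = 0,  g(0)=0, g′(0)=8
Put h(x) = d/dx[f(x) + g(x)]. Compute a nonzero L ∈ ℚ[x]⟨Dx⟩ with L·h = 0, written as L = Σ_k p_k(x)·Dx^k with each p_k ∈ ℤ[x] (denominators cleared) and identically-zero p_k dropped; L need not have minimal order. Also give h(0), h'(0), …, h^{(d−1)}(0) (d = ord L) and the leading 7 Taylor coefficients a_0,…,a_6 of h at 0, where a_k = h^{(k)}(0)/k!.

f: a_k = -3, -12, -48, -192, -768, -3072, -12288, …
g: a_k = 0, 8, -16, 128/3, -128, 2048/5, -4096/3, …
L₀ := lclm(L_f,L_g); ord L₀ ≤ 1+2.
Derive L from L₀ (diff closure).
L = (160 + 128·x) + (16 + 256·x + 256·x^2)·Dx + (-3 - 4·x + 48·x^2 + 64·x^3)·Dx^2  (order 2).
h: a_k = -4, -128, -448, -3584, -13312, -81920, -311296, …
ICs: h(0) = -4, h′(0) = -128.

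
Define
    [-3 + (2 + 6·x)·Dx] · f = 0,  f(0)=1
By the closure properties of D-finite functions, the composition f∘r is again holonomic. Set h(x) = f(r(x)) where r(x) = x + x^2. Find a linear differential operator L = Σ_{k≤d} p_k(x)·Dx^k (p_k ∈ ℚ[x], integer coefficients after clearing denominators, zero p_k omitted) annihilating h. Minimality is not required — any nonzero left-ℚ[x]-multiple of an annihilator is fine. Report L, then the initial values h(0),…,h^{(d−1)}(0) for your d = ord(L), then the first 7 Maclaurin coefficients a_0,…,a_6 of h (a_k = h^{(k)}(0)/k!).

f: a_k = 1, 3/2, -9/8, 27/16, -405/128, 1701/256, -15309/1024, …
L₀ from L_f via x↦r, Dx↦r'^{-1}Dx.
L = (-3 - 6·x) + (2 + 6·x + 6·x^2)·Dx  (order 1).
h: a_k = 1, 3/2, 3/8, -9/16, 99/128, -243/256, 999/1024, …
ICs: h(0) = 1.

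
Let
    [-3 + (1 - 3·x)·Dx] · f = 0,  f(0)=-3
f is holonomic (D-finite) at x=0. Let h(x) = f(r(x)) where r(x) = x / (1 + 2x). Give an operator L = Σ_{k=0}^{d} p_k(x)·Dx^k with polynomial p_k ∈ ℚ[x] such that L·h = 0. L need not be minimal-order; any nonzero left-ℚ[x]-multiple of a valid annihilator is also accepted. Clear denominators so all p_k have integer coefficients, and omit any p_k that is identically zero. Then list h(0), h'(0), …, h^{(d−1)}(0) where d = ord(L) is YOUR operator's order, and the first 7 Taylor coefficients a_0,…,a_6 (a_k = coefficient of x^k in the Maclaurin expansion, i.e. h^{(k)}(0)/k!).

L = 3 + (-1 - x + 2·x^2)·Dx  (order 1).
h: a_k = -3, -9, -9, -9, -9, -9, -9, …
ICs: h(0) = -3.

f: a_k = -3, -9, -27, -81, -243, -729, -2187, …
Change of var in L_f (x↦r) gives L₀.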